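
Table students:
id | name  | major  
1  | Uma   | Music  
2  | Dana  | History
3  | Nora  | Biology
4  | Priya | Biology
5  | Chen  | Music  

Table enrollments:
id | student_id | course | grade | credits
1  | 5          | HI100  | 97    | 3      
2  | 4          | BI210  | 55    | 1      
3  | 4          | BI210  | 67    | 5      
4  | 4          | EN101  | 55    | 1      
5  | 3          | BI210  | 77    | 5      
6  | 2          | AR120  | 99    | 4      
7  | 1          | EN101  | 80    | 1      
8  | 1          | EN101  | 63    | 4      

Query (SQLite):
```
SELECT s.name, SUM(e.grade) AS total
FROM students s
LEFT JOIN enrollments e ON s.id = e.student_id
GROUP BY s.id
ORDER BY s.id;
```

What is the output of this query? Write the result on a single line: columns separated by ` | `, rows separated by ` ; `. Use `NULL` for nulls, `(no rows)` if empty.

LEFT JOIN keeps every students row; unmatched ones get NULL for enrollments columns.
Group by students.id and compute SUM(e.grade). SUM over an all-NULL group is NULL.
  1: ids {7, 8} → SUM(e.grade)=143
  2: ids {6} → SUM(e.grade)=99
  3: ids {5} → SUM(e.grade)=77
  4: ids {2, 3, 4} → SUM(e.grade)=177
  5: ids {1} → SUM(e.grade)=97

Uma | 143 ; Dana | 99 ; Nora | 77 ; Priya | 177 ; Chen | 97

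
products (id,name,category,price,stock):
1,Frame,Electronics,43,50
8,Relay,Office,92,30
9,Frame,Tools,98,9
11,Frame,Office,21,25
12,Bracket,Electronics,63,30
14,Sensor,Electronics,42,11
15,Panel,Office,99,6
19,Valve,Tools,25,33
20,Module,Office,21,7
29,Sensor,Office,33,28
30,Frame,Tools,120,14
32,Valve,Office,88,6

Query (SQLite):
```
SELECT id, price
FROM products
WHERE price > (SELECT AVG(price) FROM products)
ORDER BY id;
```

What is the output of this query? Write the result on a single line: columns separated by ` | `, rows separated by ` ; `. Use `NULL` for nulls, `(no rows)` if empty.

8 | 92 ; 9 | 98 ; 12 | 63 ; 15 | 99 ; 30 | 120 ; 32 | 88

Scalar subquery: AVG(price) over all products rows = 62.083333 (≈; comparison uses full precision).
Keep rows where price > that value.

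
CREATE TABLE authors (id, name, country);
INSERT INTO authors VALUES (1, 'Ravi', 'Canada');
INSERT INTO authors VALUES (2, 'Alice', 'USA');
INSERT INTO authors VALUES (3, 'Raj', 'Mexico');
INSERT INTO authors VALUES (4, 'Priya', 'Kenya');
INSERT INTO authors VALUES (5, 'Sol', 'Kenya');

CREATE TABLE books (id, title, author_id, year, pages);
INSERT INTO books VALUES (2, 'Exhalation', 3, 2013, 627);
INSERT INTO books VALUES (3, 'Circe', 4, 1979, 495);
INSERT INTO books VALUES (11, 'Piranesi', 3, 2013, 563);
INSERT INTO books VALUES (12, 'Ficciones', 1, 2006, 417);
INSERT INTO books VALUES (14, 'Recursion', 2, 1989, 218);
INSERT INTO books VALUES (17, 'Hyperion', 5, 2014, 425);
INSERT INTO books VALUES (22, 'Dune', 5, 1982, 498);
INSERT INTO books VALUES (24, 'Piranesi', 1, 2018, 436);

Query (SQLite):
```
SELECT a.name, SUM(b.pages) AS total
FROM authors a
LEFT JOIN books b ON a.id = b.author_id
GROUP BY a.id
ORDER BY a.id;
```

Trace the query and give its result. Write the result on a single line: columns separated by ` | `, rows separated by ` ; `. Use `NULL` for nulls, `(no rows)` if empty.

Ravi | 853 ; Alice | 218 ; Raj | 1190 ; Priya | 495 ; Sol | 923

LEFT JOIN keeps every authors row; unmatched ones get NULL for books columns.
Group by authors.id and compute SUM(b.pages). SUM over an all-NULL group is NULL.
  1: ids {12, 24} → SUM(b.pages)=853
  2: ids {14} → SUM(b.pages)=218
  3: ids {2, 11} → SUM(b.pages)=1190
  4: ids {3} → SUM(b.pages)=495
  5: ids {17, 22} → SUM(b.pages)=923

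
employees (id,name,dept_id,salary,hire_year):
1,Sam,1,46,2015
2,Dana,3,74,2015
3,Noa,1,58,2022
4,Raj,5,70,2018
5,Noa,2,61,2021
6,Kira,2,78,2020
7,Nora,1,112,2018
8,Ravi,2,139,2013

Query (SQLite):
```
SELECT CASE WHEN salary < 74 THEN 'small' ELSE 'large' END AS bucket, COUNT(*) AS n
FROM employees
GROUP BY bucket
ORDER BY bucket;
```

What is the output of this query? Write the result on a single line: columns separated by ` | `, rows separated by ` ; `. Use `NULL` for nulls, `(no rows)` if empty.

large | 4 ; small | 4

Bucket rows by salary < 74 → 'small' else 'large'; count each bucket.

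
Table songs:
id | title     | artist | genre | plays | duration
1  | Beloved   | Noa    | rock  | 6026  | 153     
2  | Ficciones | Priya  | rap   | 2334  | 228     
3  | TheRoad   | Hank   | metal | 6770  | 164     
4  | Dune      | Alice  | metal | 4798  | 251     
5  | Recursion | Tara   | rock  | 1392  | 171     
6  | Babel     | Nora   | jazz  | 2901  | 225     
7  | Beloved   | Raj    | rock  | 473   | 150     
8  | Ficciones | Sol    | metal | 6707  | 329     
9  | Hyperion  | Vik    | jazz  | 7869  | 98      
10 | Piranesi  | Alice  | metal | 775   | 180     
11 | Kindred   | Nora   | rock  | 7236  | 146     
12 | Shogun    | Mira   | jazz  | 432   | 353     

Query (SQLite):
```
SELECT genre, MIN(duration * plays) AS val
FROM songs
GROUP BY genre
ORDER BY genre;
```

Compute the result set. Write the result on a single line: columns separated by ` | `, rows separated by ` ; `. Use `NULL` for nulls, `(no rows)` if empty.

For each row compute duration * plays.
Group by genre; take MIN of the expression per group.
  jazz: ids {6, 9, 12} → MIN(duration * plays)=152496
  metal: ids {3, 4, 8, 10} → MIN(duration * plays)=139500
  rap: ids {2} → MIN(duration * plays)=532152
  rock: ids {1, 5, 7, 11} → MIN(duration * plays)=70950

jazz | 152496 ; metal | 139500 ; rap | 532152 ; rock | 70950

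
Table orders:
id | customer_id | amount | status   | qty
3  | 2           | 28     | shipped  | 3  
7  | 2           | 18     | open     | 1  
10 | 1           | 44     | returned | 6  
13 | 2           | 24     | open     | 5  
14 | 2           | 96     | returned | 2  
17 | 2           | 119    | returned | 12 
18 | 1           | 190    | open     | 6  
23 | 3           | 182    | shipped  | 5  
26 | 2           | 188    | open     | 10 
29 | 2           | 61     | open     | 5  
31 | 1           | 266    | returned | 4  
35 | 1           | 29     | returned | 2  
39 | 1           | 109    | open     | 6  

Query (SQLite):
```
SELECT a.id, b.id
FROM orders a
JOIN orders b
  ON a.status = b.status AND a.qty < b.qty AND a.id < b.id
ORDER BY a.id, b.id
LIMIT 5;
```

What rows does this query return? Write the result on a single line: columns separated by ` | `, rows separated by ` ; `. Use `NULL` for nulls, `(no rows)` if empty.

Pairs (a,b) with same status, a.qty < b.qty, a.id < b.id.
status groups: open:{7,13,18,26,29,39} returned:{10,14,17,31,35} shipped:{3,23}
Ordered by (a.id, b.id); first 5.

3 | 23 ; 7 | 13 ; 7 | 18 ; 7 | 26 ; 7 | 29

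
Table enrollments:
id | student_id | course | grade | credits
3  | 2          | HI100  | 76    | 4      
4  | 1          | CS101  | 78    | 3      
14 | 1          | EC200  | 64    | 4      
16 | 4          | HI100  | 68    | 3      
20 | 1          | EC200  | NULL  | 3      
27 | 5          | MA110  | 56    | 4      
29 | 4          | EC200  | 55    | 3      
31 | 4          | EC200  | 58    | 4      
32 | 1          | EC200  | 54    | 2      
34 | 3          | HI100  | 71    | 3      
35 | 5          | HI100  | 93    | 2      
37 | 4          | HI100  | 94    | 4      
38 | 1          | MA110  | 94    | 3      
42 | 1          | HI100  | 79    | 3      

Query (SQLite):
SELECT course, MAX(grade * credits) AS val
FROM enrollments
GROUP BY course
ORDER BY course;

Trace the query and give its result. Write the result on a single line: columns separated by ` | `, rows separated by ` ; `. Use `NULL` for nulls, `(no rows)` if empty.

CS101 | 234 ; EC200 | 256 ; HI100 | 376 ; MA110 | 282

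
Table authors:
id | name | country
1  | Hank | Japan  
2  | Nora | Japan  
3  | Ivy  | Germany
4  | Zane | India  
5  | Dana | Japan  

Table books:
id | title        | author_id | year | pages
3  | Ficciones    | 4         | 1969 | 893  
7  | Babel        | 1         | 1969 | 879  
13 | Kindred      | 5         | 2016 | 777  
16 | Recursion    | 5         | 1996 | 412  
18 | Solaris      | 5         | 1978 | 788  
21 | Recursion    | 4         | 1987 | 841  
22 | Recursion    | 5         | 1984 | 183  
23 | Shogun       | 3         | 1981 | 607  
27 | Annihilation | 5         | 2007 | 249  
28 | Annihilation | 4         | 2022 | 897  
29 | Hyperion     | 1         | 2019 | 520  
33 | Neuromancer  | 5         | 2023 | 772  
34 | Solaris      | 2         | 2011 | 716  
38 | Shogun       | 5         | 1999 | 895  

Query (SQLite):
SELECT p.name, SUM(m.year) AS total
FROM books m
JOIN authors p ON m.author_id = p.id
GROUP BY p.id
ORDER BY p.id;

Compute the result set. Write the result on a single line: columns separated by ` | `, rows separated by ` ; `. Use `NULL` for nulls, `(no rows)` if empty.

Join each books row to its authors via author_id.
Group joined rows by authors.id; compute SUM(m.year) per group.
  1: ids {7, 29} → SUM(m.year)=3988
  2: ids {34} → SUM(m.year)=2011
  3: ids {23} → SUM(m.year)=1981
  4: ids {3, 21, 28} → SUM(m.year)=5978
  5: ids {13, 16, 18, 22, 27, 33, 38} → SUM(m.year)=14003

Hank | 3988 ; Nora | 2011 ; Ivy | 1981 ; Zane | 5978 ; Dana | 14003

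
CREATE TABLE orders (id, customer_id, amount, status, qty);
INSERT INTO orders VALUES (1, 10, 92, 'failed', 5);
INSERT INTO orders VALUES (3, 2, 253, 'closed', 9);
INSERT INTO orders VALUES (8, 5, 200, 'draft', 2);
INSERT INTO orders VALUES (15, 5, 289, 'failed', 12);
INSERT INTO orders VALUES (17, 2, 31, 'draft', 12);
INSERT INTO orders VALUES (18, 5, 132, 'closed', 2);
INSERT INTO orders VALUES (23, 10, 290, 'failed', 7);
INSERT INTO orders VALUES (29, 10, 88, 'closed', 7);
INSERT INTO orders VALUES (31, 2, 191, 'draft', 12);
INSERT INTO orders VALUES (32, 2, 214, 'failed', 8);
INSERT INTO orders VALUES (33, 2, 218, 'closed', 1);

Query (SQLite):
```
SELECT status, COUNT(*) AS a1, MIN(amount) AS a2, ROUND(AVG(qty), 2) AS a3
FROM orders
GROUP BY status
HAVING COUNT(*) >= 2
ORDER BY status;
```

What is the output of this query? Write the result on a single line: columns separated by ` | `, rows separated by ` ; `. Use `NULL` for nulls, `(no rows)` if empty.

closed | 4 | 88 | 4.75 ; draft | 3 | 31 | 8.67 ; failed | 4 | 92 | 8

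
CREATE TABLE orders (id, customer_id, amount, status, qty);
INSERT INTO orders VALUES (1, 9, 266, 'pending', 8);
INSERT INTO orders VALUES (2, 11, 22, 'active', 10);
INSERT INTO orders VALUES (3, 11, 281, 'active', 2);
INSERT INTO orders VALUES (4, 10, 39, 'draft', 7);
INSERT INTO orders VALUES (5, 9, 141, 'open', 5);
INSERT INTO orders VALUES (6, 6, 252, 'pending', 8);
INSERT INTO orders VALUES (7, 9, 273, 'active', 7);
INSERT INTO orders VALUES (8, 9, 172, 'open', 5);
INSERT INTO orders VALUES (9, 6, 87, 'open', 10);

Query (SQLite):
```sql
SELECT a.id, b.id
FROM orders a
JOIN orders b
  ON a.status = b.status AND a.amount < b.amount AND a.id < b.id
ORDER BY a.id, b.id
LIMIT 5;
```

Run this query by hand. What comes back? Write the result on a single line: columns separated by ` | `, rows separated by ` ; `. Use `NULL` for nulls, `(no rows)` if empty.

2 | 3 ; 2 | 7 ; 5 | 8

Pairs (a,b) with same status, a.amount < b.amount, a.id < b.id.
status groups: active:{2,3,7} draft:{4} open:{5,8,9} pending:{1,6}
Ordered by (a.id, b.id); first 5.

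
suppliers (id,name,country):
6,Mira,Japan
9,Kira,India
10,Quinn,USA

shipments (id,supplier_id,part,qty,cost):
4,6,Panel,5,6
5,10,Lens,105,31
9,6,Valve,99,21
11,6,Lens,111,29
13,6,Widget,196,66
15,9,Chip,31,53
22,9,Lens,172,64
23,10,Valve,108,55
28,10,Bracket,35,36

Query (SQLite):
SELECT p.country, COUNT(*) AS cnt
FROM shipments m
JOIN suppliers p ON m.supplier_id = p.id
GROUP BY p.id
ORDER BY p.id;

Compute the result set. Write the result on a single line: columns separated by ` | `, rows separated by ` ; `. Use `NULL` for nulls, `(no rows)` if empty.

Join each shipments row to its suppliers via supplier_id.
Group joined rows by suppliers.id; compute COUNT(*) per group.
  6: ids {4, 9, 11, 13} → COUNT(*)=4
  9: ids {15, 22} → COUNT(*)=2
  10: ids {5, 23, 28} → COUNT(*)=3

Japan | 4 ; India | 2 ; USA | 3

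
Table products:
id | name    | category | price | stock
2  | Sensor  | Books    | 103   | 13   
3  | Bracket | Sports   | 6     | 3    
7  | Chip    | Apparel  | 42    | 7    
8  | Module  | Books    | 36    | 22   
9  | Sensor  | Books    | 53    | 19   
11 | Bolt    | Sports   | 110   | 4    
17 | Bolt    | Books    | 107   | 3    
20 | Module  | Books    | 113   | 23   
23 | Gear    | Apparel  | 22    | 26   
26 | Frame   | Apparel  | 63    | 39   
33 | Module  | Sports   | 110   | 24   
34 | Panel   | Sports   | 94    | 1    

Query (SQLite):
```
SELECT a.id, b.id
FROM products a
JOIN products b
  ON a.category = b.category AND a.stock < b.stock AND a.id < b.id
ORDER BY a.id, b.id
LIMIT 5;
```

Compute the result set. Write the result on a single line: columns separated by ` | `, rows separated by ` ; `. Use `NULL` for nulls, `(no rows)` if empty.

Pairs (a,b) with same category, a.stock < b.stock, a.id < b.id.
category groups: Apparel:{7,23,26} Books:{2,8,9,17,20} Sports:{3,11,33,34}
Ordered by (a.id, b.id); first 5.

2 | 8 ; 2 | 9 ; 2 | 20 ; 3 | 11 ; 3 | 33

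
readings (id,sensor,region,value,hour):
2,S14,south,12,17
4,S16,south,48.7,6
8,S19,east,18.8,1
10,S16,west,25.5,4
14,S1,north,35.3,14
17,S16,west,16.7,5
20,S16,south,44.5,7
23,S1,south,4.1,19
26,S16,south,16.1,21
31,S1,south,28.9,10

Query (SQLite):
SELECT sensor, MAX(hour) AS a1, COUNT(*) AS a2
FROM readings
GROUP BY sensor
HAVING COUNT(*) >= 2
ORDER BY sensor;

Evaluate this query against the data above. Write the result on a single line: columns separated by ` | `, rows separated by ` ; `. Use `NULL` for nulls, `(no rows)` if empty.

S1 | 19 | 3 ; S16 | 21 | 5

Group readings by sensor.
Per group compute: MAX(hour), COUNT(*).
HAVING: drop groups with fewer than 2 rows.
  S1: ids {14, 23, 31} → MAX(hour)=19, COUNT(*)=3
  S14: ids {2} → MAX(hour)=17, COUNT(*)=1
  S16: ids {4, 10, 17, 20, 26} → MAX(hour)=21, COUNT(*)=5
  S19: ids {8} → MAX(hour)=1, COUNT(*)=1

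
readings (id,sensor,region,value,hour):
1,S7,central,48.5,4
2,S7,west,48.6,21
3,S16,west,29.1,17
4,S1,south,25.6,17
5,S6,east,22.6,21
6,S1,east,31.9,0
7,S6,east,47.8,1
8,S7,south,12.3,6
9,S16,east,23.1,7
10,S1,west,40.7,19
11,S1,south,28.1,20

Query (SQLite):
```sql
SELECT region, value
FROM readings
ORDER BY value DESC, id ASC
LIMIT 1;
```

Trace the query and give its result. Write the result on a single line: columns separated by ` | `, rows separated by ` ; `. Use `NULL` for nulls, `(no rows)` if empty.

west | 48.6

Sort by value desc, tiebreak id asc: (48.6, id=2), (48.5, id=1), (47.8, id=7), (40.7, id=10) …. Take first 1.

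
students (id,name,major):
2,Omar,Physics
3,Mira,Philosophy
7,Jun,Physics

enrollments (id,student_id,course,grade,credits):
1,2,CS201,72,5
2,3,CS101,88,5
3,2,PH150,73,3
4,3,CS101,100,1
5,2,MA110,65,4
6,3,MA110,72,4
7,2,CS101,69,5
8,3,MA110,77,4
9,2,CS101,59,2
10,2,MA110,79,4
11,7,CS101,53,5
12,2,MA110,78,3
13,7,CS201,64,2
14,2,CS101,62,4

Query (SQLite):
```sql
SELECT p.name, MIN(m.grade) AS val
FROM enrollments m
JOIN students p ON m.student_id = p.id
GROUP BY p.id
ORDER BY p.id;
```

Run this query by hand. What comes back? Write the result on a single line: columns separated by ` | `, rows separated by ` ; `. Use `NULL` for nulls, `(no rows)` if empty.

Omar | 59 ; Mira | 72 ; Jun | 53

Join each enrollments row to its students via student_id.
Group joined rows by students.id; compute MIN(m.grade) per group.
  2: ids {1, 3, 5, 7, 9, 10, 12, 14} → MIN(m.grade)=59
  3: ids {2, 4, 6, 8} → MIN(m.grade)=72
  7: ids {11, 13} → MIN(m.grade)=53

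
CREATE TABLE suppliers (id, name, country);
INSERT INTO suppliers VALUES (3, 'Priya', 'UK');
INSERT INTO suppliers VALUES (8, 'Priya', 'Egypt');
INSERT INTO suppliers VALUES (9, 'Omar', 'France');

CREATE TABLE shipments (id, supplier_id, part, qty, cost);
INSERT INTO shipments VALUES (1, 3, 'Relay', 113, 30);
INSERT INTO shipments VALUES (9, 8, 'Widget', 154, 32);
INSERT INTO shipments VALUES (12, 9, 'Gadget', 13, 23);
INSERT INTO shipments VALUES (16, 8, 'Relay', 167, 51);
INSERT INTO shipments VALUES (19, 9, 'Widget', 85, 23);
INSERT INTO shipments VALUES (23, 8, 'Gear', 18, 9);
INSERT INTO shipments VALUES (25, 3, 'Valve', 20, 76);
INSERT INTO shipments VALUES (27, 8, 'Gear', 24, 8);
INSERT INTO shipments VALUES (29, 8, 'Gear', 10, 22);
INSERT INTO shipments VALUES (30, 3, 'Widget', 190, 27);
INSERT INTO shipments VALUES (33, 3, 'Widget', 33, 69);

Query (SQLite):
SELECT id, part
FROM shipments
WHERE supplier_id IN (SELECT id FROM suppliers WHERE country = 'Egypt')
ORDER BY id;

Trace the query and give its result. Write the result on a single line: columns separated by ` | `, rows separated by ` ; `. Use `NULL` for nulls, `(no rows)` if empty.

Inner query: suppliers.id where country = 'Egypt'.
Outer: keep shipments rows whose supplier_id is in that set.
Inner query → {8}

9 | Widget ; 16 | Relay ; 23 | Gear ; 27 | Gear ; 29 | Gear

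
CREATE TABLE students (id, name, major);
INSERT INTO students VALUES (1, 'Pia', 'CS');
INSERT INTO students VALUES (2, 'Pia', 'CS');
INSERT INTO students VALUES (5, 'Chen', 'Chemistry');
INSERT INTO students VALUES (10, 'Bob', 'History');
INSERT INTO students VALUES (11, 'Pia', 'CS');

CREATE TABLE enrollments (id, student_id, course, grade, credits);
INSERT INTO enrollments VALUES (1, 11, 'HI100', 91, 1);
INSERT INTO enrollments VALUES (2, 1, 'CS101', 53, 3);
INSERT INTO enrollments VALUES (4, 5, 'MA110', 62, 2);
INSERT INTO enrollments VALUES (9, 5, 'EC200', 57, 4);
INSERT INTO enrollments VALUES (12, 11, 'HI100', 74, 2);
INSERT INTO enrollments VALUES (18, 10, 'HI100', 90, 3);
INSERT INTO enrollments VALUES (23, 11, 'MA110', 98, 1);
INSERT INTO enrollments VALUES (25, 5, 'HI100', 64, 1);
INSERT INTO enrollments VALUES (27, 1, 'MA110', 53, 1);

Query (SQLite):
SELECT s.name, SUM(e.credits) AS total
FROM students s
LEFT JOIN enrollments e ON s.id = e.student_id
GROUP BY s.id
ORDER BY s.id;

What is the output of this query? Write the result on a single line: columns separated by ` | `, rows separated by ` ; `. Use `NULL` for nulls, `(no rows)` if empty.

Pia | 4 ; Pia | NULL ; Chen | 7 ; Bob | 3 ; Pia | 4

LEFT JOIN keeps every students row; unmatched ones get NULL for enrollments columns.
Group by students.id and compute SUM(e.credits). SUM over an all-NULL group is NULL.
  1: ids {2, 27} → SUM(e.credits)=4
  2: ids {—} → SUM(e.credits)=NULL
  5: ids {4, 9, 25} → SUM(e.credits)=7
  10: ids {18} → SUM(e.credits)=3
  11: ids {1, 12, 23} → SUM(e.credits)=4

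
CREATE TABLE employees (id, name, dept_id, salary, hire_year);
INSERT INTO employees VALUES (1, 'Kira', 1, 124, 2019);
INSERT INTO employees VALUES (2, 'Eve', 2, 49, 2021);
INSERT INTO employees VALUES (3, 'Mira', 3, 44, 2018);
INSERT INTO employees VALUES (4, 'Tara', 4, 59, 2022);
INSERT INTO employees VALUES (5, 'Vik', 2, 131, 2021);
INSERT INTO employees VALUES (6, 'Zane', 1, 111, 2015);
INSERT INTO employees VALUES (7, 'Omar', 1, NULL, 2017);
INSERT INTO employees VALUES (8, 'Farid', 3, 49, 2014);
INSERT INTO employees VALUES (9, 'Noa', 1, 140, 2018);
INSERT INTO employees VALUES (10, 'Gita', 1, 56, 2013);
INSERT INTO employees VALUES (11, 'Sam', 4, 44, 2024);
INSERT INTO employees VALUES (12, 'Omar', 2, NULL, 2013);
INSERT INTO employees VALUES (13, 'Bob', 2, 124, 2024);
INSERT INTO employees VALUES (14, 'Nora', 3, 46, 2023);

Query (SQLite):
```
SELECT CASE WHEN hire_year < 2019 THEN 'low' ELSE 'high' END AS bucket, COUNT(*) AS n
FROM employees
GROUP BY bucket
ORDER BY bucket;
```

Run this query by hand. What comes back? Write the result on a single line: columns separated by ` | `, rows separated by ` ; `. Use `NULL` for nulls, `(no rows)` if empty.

Bucket rows by hire_year < 2019 → 'low' else 'high'; count each bucket.

high | 7 ; low | 7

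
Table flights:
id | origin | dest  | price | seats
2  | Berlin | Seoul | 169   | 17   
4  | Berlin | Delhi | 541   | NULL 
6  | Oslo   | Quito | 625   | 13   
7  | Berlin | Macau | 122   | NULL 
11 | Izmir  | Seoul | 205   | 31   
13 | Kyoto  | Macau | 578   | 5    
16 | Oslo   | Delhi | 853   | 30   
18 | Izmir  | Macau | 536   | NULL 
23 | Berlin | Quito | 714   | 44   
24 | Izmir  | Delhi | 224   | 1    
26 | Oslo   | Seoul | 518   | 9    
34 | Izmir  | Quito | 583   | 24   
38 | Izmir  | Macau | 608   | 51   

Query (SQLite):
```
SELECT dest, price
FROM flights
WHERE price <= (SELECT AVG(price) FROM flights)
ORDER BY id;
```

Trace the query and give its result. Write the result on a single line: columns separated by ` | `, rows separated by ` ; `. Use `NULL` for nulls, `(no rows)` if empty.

Scalar subquery: AVG(price) over all flights rows = 482.769231 (≈; comparison uses full precision).
Keep rows where price <= that value.

Seoul | 169 ; Macau | 122 ; Seoul | 205 ; Delhi | 224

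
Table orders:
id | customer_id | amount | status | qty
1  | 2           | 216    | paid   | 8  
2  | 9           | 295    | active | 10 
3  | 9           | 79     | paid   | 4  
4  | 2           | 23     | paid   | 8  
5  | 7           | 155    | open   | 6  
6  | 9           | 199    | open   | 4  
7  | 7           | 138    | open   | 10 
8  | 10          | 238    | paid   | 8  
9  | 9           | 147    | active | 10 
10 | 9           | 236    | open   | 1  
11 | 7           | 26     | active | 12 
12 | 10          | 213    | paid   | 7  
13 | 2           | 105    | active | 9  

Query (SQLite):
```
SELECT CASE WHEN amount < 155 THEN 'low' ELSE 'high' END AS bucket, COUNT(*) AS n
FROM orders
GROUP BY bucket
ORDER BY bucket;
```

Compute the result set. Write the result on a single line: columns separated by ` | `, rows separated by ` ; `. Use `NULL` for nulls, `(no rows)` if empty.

Bucket rows by amount < 155 → 'low' else 'high'; count each bucket.

high | 7 ; low | 6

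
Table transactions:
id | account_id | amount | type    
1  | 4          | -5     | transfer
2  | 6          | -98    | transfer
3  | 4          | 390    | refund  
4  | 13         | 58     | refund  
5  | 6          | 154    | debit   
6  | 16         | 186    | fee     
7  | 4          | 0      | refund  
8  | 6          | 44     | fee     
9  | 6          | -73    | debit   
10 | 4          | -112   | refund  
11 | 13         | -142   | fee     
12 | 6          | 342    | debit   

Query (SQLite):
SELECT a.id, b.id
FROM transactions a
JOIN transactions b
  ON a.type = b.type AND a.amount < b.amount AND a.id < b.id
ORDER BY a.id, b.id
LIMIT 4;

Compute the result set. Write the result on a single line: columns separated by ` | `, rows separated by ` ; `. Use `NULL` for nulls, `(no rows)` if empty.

5 | 12 ; 9 | 12

Pairs (a,b) with same type, a.amount < b.amount, a.id < b.id.
type groups: debit:{5,9,12} fee:{6,8,11} refund:{3,4,7,10} transfer:{1,2}
Ordered by (a.id, b.id); first 4.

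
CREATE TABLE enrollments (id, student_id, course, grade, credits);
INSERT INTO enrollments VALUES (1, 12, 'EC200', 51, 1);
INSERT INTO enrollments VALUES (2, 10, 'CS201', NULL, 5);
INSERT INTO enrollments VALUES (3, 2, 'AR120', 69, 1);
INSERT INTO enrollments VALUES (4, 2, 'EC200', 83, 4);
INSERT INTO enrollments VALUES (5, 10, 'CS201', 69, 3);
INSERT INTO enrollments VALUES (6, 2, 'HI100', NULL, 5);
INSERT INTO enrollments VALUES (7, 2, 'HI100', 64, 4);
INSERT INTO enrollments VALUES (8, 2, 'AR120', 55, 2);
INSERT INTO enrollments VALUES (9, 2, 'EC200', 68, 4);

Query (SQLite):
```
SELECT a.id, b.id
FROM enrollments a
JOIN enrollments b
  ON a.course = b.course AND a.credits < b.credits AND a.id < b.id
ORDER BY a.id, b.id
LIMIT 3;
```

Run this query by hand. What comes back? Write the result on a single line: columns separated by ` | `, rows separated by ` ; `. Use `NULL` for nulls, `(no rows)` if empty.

1 | 4 ; 1 | 9 ; 3 | 8

Pairs (a,b) with same course, a.credits < b.credits, a.id < b.id.
course groups: AR120:{3,8} CS201:{2,5} EC200:{1,4,9} HI100:{6,7}
Ordered by (a.id, b.id); first 3.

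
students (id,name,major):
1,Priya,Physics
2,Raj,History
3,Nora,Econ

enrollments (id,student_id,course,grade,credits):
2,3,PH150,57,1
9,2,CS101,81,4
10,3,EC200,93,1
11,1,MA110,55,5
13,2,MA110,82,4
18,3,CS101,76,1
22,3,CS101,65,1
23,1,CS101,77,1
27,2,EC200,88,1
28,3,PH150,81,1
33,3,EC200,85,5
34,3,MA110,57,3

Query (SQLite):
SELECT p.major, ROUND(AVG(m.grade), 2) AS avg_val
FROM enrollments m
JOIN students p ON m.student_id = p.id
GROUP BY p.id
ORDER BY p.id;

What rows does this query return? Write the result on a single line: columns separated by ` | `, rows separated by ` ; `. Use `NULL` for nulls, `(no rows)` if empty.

Physics | 66 ; History | 83.67 ; Econ | 73.43

Join each enrollments row to its students via student_id.
Group joined rows by students.id; compute ROUND(AVG(m.grade), 2) per group.
  1: ids {11, 23} → ROUND(AVG(m.grade), 2)=66
  2: ids {9, 13, 27} → ROUND(AVG(m.grade), 2)=83.67
  3: ids {2, 10, 18, 22, 28, 33, 34} → ROUND(AVG(m.grade), 2)=73.43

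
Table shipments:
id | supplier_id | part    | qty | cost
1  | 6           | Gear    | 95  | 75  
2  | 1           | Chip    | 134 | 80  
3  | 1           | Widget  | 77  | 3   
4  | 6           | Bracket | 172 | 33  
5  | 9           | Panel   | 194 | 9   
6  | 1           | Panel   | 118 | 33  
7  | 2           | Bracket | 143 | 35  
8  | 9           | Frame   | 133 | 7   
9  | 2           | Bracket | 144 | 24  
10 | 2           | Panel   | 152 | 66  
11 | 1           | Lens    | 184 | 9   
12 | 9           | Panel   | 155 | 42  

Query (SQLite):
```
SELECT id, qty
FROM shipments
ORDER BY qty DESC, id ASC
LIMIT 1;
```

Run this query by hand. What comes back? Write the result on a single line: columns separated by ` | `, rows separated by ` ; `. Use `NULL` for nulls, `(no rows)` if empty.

5 | 194

Sort by qty desc, tiebreak id asc: (194, id=5), (184, id=11), (172, id=4), (155, id=12) …. Take first 1.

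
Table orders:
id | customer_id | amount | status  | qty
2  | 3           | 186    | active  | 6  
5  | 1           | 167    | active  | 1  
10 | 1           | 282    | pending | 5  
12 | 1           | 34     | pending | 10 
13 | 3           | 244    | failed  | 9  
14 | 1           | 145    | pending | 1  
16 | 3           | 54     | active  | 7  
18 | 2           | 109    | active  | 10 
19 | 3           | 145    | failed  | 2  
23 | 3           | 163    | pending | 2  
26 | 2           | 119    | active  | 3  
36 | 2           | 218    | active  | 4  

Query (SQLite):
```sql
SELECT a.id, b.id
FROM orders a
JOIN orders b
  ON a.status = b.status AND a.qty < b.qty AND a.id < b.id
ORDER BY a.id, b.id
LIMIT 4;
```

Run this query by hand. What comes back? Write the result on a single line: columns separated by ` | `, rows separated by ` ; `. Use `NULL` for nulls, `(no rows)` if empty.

2 | 16 ; 2 | 18 ; 5 | 16 ; 5 | 18

Pairs (a,b) with same status, a.qty < b.qty, a.id < b.id.
status groups: active:{2,5,16,18,26,36} failed:{13,19} pending:{10,12,14,23}
Ordered by (a.id, b.id); first 4.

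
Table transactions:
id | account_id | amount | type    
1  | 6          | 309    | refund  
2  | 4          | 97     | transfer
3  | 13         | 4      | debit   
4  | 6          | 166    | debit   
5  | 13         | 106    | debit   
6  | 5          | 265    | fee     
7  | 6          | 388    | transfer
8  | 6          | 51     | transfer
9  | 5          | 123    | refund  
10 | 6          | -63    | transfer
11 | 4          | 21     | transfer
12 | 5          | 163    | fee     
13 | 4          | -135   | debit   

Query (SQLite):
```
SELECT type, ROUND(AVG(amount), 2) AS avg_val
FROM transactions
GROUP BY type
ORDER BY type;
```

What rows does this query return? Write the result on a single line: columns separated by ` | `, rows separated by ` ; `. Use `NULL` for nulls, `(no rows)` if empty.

Partition transactions by type; compute ROUND(AVG(amount), 2) within each group.
  debit: ids {3, 4, 5, 13} → ROUND(AVG(amount), 2)=35.25
  fee: ids {6, 12} → ROUND(AVG(amount), 2)=214
  refund: ids {1, 9} → ROUND(AVG(amount), 2)=216
  transfer: ids {2, 7, 8, 10, 11} → ROUND(AVG(amount), 2)=98.8

debit | 35.25 ; fee | 214 ; refund | 216 ; transfer | 98.8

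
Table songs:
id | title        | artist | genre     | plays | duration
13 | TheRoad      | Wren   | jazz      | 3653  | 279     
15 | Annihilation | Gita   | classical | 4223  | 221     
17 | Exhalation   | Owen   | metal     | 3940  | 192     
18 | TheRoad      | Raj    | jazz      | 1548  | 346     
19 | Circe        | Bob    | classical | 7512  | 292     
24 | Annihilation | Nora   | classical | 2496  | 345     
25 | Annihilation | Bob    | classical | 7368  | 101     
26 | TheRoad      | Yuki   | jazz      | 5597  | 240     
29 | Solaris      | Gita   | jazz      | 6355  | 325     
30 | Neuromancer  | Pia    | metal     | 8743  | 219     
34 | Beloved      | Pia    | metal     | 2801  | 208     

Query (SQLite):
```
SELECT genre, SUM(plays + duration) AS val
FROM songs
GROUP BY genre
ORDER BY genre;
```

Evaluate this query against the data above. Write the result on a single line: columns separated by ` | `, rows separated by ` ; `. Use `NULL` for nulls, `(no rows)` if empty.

For each row compute plays + duration.
Group by genre; take SUM of the expression per group.
  classical: ids {15, 19, 24, 25} → SUM(plays + duration)=22558
  jazz: ids {13, 18, 26, 29} → SUM(plays + duration)=18343
  metal: ids {17, 30, 34} → SUM(plays + duration)=16103

classical | 22558 ; jazz | 18343 ; metal | 16103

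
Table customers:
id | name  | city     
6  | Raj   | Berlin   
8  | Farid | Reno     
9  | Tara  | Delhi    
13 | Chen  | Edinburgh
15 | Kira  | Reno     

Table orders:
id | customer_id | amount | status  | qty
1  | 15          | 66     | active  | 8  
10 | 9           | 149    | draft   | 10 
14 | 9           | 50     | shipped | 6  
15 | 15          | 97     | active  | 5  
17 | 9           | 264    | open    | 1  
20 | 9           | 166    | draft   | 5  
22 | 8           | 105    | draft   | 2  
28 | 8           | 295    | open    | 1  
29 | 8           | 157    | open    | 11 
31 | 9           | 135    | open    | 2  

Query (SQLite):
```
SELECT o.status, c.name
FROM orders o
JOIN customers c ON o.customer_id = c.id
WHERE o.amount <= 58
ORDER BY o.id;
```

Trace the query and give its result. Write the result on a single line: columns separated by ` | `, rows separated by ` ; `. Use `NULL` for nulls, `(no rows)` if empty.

Each orders row matches the customers row where customer_id = customers.id.
Then keep rows with o.amount <= 58.

shipped | Tara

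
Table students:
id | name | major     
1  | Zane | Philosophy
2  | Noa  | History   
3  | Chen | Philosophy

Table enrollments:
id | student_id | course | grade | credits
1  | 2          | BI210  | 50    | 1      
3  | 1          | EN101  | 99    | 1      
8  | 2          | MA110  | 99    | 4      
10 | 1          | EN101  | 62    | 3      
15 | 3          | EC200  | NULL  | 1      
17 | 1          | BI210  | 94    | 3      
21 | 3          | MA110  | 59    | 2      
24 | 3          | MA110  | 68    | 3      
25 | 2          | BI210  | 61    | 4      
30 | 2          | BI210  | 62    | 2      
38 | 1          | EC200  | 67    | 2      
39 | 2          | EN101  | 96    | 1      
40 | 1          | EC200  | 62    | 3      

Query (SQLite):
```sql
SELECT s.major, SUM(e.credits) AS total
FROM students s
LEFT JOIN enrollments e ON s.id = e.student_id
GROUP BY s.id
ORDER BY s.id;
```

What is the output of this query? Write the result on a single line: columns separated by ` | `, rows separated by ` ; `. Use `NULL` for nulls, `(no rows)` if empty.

Philosophy | 12 ; History | 12 ; Philosophy | 6

LEFT JOIN keeps every students row; unmatched ones get NULL for enrollments columns.
Group by students.id and compute SUM(e.credits). SUM over an all-NULL group is NULL.
  1: ids {3, 10, 17, 38, 40} → SUM(e.credits)=12
  2: ids {1, 8, 25, 30, 39} → SUM(e.credits)=12
  3: ids {15, 21, 24} → SUM(e.credits)=6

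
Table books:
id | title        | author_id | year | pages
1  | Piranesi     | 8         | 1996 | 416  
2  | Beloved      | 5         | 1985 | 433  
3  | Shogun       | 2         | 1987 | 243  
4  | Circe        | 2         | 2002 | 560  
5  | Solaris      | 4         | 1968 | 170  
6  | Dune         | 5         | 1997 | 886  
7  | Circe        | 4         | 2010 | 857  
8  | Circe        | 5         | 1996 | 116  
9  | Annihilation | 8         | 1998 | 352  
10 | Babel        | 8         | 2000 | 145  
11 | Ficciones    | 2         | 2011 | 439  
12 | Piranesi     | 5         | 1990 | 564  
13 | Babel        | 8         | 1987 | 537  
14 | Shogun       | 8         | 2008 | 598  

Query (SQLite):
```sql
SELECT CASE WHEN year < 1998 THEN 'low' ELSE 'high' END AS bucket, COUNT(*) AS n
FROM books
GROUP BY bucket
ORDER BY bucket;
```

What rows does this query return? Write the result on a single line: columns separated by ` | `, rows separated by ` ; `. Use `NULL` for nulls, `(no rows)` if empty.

Bucket rows by year < 1998 → 'low' else 'high'; count each bucket.

high | 6 ; low | 8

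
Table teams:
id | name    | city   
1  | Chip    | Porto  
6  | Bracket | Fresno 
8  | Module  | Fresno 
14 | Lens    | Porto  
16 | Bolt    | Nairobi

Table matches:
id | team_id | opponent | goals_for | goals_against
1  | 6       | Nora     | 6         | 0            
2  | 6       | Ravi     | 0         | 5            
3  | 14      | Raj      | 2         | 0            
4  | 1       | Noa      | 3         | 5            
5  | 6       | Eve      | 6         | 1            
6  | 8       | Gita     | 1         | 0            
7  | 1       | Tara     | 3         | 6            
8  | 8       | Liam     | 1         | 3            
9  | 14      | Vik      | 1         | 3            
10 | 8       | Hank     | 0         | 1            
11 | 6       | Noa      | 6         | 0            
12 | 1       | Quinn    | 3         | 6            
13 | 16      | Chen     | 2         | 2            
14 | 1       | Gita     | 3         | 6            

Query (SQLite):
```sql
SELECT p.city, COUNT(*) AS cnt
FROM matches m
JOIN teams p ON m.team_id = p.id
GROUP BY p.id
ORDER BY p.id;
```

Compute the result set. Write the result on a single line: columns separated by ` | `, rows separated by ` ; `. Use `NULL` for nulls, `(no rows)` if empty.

Join each matches row to its teams via team_id.
Group joined rows by teams.id; compute COUNT(*) per group.
  1: ids {4, 7, 12, 14} → COUNT(*)=4
  6: ids {1, 2, 5, 11} → COUNT(*)=4
  8: ids {6, 8, 10} → COUNT(*)=3
  14: ids {3, 9} → COUNT(*)=2
  16: ids {13} → COUNT(*)=1

Porto | 4 ; Fresno | 4 ; Fresno | 3 ; Porto | 2 ; Nairobi | 1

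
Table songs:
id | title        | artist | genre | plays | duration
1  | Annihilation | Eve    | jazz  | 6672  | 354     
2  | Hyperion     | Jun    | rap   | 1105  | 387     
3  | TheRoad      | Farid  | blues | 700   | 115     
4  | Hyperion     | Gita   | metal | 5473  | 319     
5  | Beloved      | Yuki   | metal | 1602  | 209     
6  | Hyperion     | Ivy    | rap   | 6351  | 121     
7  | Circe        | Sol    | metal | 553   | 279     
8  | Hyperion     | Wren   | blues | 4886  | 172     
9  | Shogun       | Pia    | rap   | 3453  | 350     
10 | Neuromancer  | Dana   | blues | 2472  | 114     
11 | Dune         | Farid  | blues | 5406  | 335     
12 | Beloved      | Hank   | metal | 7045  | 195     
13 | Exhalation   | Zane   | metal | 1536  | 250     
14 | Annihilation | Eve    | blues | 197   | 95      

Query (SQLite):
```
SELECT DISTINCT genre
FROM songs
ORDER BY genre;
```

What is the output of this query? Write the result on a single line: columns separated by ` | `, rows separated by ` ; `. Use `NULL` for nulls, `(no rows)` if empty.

blues ; jazz ; metal ; rap

Collect distinct genre values from songs.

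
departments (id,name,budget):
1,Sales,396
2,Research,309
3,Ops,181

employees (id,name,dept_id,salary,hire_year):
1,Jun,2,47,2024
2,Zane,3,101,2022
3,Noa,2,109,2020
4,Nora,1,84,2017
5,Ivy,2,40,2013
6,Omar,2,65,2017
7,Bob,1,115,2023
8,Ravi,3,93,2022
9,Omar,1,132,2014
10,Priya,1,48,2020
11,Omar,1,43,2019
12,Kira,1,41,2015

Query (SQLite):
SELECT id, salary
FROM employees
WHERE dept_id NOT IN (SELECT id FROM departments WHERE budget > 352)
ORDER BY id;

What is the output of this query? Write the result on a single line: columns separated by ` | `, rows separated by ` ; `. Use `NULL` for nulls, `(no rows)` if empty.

1 | 47 ; 2 | 101 ; 3 | 109 ; 5 | 40 ; 6 | 65 ; 8 | 93

Inner query: departments.id where budget > 352.
Outer: keep employees rows whose dept_id is not in that set.
Inner query → {1}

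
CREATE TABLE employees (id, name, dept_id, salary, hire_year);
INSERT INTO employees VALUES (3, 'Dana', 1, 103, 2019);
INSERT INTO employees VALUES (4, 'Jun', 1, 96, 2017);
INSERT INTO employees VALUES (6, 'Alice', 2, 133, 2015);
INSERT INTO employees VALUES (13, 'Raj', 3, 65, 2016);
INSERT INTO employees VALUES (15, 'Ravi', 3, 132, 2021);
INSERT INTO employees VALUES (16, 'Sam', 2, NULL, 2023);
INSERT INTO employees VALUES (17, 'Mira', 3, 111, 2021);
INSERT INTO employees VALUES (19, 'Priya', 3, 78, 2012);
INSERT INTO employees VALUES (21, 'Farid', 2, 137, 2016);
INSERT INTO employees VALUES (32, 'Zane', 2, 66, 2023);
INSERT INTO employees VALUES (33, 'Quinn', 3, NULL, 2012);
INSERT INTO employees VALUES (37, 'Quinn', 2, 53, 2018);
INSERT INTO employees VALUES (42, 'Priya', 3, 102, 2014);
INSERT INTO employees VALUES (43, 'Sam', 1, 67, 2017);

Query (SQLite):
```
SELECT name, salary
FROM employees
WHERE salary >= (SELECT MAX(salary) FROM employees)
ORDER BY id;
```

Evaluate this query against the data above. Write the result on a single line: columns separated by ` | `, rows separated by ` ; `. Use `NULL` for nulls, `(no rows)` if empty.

Scalar subquery: MAX(salary) over all employees rows = 137.
Keep rows where salary >= that value.

Farid | 137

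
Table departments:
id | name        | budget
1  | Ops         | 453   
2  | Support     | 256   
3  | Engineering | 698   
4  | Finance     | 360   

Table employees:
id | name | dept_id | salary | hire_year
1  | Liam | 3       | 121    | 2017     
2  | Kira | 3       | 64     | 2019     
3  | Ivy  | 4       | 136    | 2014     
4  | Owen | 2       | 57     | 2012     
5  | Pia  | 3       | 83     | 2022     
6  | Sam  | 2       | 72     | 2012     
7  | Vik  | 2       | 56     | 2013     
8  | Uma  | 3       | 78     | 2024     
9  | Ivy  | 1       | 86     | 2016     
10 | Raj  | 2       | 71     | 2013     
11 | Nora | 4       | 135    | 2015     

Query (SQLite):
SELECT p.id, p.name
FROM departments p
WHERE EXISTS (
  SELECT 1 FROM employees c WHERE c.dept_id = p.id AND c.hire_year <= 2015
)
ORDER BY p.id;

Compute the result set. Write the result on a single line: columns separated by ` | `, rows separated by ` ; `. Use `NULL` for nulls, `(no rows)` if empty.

2 | Support ; 4 | Finance

For each departments row, check whether any employees with matching dept_id has hire_year <= 2015.
Keep rows where that is true.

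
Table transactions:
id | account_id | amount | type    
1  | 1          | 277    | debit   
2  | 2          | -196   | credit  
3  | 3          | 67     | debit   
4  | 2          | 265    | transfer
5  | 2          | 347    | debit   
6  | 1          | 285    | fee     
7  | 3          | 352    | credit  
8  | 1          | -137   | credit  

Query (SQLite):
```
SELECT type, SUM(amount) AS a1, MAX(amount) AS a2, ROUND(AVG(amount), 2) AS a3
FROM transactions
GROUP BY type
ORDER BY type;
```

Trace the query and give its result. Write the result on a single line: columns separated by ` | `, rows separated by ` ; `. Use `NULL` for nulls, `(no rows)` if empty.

credit | 19 | 352 | 6.33 ; debit | 691 | 347 | 230.33 ; fee | 285 | 285 | 285 ; transfer | 265 | 265 | 265

Group transactions by type.
Per group compute: SUM(amount), MAX(amount), ROUND(AVG(amount), 2).
  credit: ids {2, 7, 8} → SUM(amount)=19, MAX(amount)=352, ROUND(AVG(amount), 2)=6.33
  debit: ids {1, 3, 5} → SUM(amount)=691, MAX(amount)=347, ROUND(AVG(amount), 2)=230.33
  fee: ids {6} → SUM(amount)=285, MAX(amount)=285, ROUND(AVG(amount), 2)=285
  transfer: ids {4} → SUM(amount)=265, MAX(amount)=265, ROUND(AVG(amount), 2)=265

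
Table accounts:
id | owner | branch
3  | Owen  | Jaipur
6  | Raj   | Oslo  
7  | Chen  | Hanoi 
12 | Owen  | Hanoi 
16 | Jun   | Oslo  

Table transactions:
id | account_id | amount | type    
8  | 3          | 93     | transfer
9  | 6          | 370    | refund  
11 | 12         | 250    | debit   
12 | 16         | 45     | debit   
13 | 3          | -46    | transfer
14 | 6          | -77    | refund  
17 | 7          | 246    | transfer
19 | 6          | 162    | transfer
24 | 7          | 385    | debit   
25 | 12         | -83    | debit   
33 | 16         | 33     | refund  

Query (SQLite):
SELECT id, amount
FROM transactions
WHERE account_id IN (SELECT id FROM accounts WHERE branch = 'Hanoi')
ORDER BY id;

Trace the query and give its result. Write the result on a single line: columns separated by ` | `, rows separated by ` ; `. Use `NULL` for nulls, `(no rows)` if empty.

11 | 250 ; 17 | 246 ; 24 | 385 ; 25 | -83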